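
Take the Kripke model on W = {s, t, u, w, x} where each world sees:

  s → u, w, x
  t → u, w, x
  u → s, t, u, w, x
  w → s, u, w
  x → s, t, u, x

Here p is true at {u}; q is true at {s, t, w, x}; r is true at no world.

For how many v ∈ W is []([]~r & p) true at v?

0

s: successors {u, w, x}; []~r & p there: u:T, w:F, x:F. ✗
t: successors {u, w, x}; []~r & p there: u:T, w:F, x:F. ✗
u: successors {s, t, u, w, x}; []~r & p there: s:F, t:F, u:T, w:F, x:F. ✗
w: successors {s, u, w}; []~r & p there: s:F, u:T, w:F. ✗
x: successors {s, t, u, x}; []~r & p there: s:F, t:F, u:T, x:F. ✗
Satisfying worlds: ∅.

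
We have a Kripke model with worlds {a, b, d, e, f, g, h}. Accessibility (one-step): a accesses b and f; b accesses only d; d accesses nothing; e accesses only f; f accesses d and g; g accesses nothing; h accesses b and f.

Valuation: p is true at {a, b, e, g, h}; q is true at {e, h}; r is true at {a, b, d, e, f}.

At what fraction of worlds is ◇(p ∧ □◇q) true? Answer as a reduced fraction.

1/7

a: successors {b, f}; p ∧ □◇q there: b:F, f:F. ✗
b: successors {d}; p ∧ □◇q there: d:F. ✗
d: no successors, so ◇(p ∧ □◇q) fails. ✗
e: successors {f}; p ∧ □◇q there: f:F. ✗
f: successors {d, g}; p ∧ □◇q there: d:F, g:T. ✓
g: no successors, so ◇(p ∧ □◇q) fails. ✗
h: successors {b, f}; p ∧ □◇q there: b:F, f:F. ✗
That's 1 of 7 worlds, so 1/7.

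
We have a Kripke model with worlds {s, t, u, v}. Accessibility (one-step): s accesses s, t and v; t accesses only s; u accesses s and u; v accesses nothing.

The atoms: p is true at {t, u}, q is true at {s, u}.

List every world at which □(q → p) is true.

s: successors {s, t, v}; q → p there: s:F, t:T, v:T. ✗
t: successors {s}; q → p there: s:F. ✗
u: successors {s, u}; q → p there: s:F, u:T. ✗
v: no successors, so □(q → p) holds vacuously. ✓

{v}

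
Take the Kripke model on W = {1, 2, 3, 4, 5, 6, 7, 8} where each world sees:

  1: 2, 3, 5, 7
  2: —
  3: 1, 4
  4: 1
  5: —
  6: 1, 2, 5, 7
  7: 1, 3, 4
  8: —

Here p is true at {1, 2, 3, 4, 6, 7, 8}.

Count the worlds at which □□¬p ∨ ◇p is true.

1: □□¬p is F, ◇p is T. ✓
2: □□¬p is T, ◇p is F. ✓
3: □□¬p is F, ◇p is T. ✓
4: □□¬p is F, ◇p is T. ✓
5: □□¬p is T, ◇p is F. ✓
6: □□¬p is F, ◇p is T. ✓
7: □□¬p is F, ◇p is T. ✓
8: □□¬p is T, ◇p is F. ✓
Satisfying worlds: {1, 2, 3, 4, 5, 6, 7, 8}.

8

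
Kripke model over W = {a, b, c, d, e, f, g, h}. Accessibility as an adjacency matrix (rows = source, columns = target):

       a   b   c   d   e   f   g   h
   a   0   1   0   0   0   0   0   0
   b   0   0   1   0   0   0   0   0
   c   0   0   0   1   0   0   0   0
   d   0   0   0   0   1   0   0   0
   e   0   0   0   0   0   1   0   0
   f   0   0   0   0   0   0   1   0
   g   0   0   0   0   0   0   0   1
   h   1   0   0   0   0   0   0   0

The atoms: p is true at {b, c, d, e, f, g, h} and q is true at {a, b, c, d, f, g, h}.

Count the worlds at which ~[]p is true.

a: []p is T. ✗
b: []p is T. ✗
c: []p is T. ✗
d: []p is T. ✗
e: []p is T. ✗
f: []p is T. ✗
g: []p is T. ✗
h: []p is F. ✓
Satisfying worlds: {h}.

1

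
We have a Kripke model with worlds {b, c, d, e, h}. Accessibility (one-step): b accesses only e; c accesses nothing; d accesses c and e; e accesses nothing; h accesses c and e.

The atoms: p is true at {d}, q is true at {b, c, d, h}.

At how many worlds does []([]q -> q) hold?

b: successors {e}; []q -> q there: e:F. ✗
c: no successors, so []([]q -> q) holds vacuously. ✓
d: successors {c, e}; []q -> q there: c:T, e:F. ✗
e: no successors, so []([]q -> q) holds vacuously. ✓
h: successors {c, e}; []q -> q there: c:T, e:F. ✗
Satisfying worlds: {c, e}.

2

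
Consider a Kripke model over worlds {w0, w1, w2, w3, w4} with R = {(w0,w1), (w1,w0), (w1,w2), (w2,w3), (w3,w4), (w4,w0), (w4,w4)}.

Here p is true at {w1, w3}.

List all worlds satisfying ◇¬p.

{w1, w3, w4}

w0: successors {w1}; ¬p there: w1:F. ✗
w1: successors {w0, w2}; ¬p there: w0:T, w2:T. ✓
w2: successors {w3}; ¬p there: w3:F. ✗
w3: successors {w4}; ¬p there: w4:T. ✓
w4: successors {w0, w4}; ¬p there: w0:T, w4:T. ✓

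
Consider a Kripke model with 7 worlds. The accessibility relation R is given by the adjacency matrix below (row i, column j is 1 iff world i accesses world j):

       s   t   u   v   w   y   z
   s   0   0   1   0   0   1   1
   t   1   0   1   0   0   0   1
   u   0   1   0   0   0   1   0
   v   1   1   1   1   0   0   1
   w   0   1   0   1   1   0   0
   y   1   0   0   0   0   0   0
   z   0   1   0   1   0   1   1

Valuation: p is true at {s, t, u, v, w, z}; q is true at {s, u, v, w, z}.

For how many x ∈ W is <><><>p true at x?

s: successors {u, y, z}; <><>p there: u:T, y:T, z:T. ✓
t: successors {s, u, z}; <><>p there: s:T, u:T, z:T. ✓
u: successors {t, y}; <><>p there: t:T, y:T. ✓
v: successors {s, t, u, v, z}; <><>p there: s:T, t:T, u:T, v:T, z:T. ✓
w: successors {t, v, w}; <><>p there: t:T, v:T, w:T. ✓
y: successors {s}; <><>p there: s:T. ✓
z: successors {t, v, y, z}; <><>p there: t:T, v:T, y:T, z:T. ✓
Satisfying worlds: {s, t, u, v, w, y, z}.

7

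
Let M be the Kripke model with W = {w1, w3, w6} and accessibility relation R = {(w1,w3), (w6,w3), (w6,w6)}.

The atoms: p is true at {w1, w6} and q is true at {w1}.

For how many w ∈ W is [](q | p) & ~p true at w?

w1: [](q | p) is F, ~p is F. ✗
w3: [](q | p) is T, ~p is T. ✓
w6: [](q | p) is F, ~p is F. ✗
Satisfying worlds: {w3}.

1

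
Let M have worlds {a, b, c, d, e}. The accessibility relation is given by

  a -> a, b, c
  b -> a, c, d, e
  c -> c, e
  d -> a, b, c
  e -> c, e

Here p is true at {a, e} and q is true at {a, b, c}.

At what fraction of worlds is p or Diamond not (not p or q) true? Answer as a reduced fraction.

4/5

a: p is T, Diamond not (not p or q) is F. ✓
b: p is F, Diamond not (not p or q) is T. ✓
c: p is F, Diamond not (not p or q) is T. ✓
d: p is F, Diamond not (not p or q) is F. ✗
e: p is T, Diamond not (not p or q) is T. ✓
That's 4 of 5 worlds, so 4/5.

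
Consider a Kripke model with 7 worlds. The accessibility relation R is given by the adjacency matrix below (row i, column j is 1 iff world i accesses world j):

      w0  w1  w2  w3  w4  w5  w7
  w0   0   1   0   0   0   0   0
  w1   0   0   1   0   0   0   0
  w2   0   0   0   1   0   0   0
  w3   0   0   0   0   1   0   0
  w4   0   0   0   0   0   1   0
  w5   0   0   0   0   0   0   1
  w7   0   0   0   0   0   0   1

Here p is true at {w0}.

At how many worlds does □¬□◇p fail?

0

w0: successors {w1}; ¬□◇p there: w1:T. ✓
w1: successors {w2}; ¬□◇p there: w2:T. ✓
w2: successors {w3}; ¬□◇p there: w3:T. ✓
w3: successors {w4}; ¬□◇p there: w4:T. ✓
w4: successors {w5}; ¬□◇p there: w5:T. ✓
w5: successors {w7}; ¬□◇p there: w7:T. ✓
w7: successors {w7}; ¬□◇p there: w7:T. ✓
Satisfying worlds: {w0, w1, w2, w3, w4, w5, w7}.
So □¬□◇p fails at the other 0 worlds.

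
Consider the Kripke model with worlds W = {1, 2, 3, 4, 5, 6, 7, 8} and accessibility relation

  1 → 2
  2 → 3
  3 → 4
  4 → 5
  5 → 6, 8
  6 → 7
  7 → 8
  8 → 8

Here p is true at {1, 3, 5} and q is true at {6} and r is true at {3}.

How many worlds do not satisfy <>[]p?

6

1: successors {2}; []p there: 2:T. ✓
2: successors {3}; []p there: 3:F. ✗
3: successors {4}; []p there: 4:T. ✓
4: successors {5}; []p there: 5:F. ✗
5: successors {6, 8}; []p there: 6:F, 8:F. ✗
6: successors {7}; []p there: 7:F. ✗
7: successors {8}; []p there: 8:F. ✗
8: successors {8}; []p there: 8:F. ✗
Satisfying worlds: {1, 3}.
So <>[]p fails at the other 6 worlds.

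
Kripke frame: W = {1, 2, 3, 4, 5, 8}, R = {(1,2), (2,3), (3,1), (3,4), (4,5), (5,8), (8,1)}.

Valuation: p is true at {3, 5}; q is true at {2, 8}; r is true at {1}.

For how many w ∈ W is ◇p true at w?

2

1: successors {2}; p there: 2:F. ✗
2: successors {3}; p there: 3:T. ✓
3: successors {1, 4}; p there: 1:F, 4:F. ✗
4: successors {5}; p there: 5:T. ✓
5: successors {8}; p there: 8:F. ✗
8: successors {1}; p there: 1:F. ✗
Satisfying worlds: {2, 4}.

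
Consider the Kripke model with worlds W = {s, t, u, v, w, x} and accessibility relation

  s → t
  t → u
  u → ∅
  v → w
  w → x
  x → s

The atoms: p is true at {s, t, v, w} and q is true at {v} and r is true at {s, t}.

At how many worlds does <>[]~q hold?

s: successors {t}; []~q there: t:T. ✓
t: successors {u}; []~q there: u:T. ✓
u: no successors, so <>[]~q fails. ✗
v: successors {w}; []~q there: w:T. ✓
w: successors {x}; []~q there: x:T. ✓
x: successors {s}; []~q there: s:T. ✓
Satisfying worlds: {s, t, v, w, x}.

5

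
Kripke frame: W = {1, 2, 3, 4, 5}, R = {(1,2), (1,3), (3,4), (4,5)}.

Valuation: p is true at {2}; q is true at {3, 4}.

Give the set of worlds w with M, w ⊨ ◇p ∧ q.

∅

1: ◇p is T, q is F. ✗
2: ◇p is F, q is F. ✗
3: ◇p is F, q is T. ✗
4: ◇p is F, q is T. ✗
5: ◇p is F, q is F. ✗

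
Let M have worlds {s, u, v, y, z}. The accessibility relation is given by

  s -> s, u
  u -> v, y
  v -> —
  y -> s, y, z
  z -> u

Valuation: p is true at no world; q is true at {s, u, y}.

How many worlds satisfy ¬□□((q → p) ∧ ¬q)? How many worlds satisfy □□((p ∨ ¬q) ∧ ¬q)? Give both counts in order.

4 and 1

For ¬□□((q → p) ∧ ¬q):
s: □□((q → p) ∧ ¬q) is F. ✓
u: □□((q → p) ∧ ¬q) is F. ✓
v: □□((q → p) ∧ ¬q) is T. ✗
y: □□((q → p) ∧ ¬q) is F. ✓
z: □□((q → p) ∧ ¬q) is F. ✓
— 4 worlds.
For □□((p ∨ ¬q) ∧ ¬q):
s: successors {s, u}; □((p ∨ ¬q) ∧ ¬q) there: s:F, u:F. ✗
u: successors {v, y}; □((p ∨ ¬q) ∧ ¬q) there: v:T, y:F. ✗
v: no successors, so □□((p ∨ ¬q) ∧ ¬q) holds vacuously. ✓
y: successors {s, y, z}; □((p ∨ ¬q) ∧ ¬q) there: s:F, y:F, z:F. ✗
z: successors {u}; □((p ∨ ¬q) ∧ ¬q) there: u:F. ✗
— 1 world.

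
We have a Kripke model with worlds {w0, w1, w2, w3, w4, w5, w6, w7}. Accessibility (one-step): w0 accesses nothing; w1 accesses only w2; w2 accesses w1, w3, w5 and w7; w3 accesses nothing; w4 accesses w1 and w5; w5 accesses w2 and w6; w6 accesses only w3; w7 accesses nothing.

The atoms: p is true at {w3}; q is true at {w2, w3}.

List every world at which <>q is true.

w0: no successors, so <>q fails. ✗
w1: successors {w2}; q there: w2:T. ✓
w2: successors {w1, w3, w5, w7}; q there: w1:F, w3:T, w5:F, w7:F. ✓
w3: no successors, so <>q fails. ✗
w4: successors {w1, w5}; q there: w1:F, w5:F. ✗
w5: successors {w2, w6}; q there: w2:T, w6:F. ✓
w6: successors {w3}; q there: w3:T. ✓
w7: no successors, so <>q fails. ✗

{w1, w2, w5, w6}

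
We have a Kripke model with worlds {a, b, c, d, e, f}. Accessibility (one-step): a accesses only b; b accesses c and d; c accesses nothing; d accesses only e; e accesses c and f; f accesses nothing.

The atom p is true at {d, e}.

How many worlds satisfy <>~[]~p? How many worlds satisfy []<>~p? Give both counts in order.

For <>~[]~p:
a: successors {b}; ~[]~p there: b:T. ✓
b: successors {c, d}; ~[]~p there: c:F, d:T. ✓
c: no successors, so <>~[]~p fails. ✗
d: successors {e}; ~[]~p there: e:F. ✗
e: successors {c, f}; ~[]~p there: c:F, f:F. ✗
f: no successors, so <>~[]~p fails. ✗
— 2 worlds.
For []<>~p:
a: successors {b}; <>~p there: b:T. ✓
b: successors {c, d}; <>~p there: c:F, d:F. ✗
c: no successors, so []<>~p holds vacuously. ✓
d: successors {e}; <>~p there: e:T. ✓
e: successors {c, f}; <>~p there: c:F, f:F. ✗
f: no successors, so []<>~p holds vacuously. ✓
— 4 worlds.

2 and 4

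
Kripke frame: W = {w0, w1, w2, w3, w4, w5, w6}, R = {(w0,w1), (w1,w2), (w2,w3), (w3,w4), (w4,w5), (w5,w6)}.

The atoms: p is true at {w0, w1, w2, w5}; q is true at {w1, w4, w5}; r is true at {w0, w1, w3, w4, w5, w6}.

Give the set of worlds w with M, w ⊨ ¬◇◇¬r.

w0: ◇◇¬r is T. ✗
w1: ◇◇¬r is F. ✓
w2: ◇◇¬r is F. ✓
w3: ◇◇¬r is F. ✓
w4: ◇◇¬r is F. ✓
w5: ◇◇¬r is F. ✓
w6: ◇◇¬r is F. ✓

{w1, w2, w3, w4, w5, w6}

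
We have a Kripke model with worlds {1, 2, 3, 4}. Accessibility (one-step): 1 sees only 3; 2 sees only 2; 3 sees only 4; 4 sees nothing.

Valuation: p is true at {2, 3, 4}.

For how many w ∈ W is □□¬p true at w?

1: successors {3}; □¬p there: 3:F. ✗
2: successors {2}; □¬p there: 2:F. ✗
3: successors {4}; □¬p there: 4:T. ✓
4: no successors, so □□¬p holds vacuously. ✓
Satisfying worlds: {3, 4}.

2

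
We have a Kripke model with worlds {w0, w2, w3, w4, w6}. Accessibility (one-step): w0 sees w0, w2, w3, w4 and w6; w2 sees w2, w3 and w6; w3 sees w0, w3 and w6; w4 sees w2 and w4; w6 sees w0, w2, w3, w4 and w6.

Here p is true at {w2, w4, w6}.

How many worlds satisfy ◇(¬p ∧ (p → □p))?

w0: successors {w0, w2, w3, w4, w6}; ¬p ∧ (p → □p) there: w0:T, w2:F, w3:T, w4:F, w6:F. ✓
w2: successors {w2, w3, w6}; ¬p ∧ (p → □p) there: w2:F, w3:T, w6:F. ✓
w3: successors {w0, w3, w6}; ¬p ∧ (p → □p) there: w0:T, w3:T, w6:F. ✓
w4: successors {w2, w4}; ¬p ∧ (p → □p) there: w2:F, w4:F. ✗
w6: successors {w0, w2, w3, w4, w6}; ¬p ∧ (p → □p) there: w0:T, w2:F, w3:T, w4:F, w6:F. ✓
Satisfying worlds: {w0, w2, w3, w6}.

4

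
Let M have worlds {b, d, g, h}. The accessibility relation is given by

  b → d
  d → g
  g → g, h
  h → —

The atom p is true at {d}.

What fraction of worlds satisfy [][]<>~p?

b: successors {d}; []<>~p there: d:T. ✓
d: successors {g}; []<>~p there: g:F. ✗
g: successors {g, h}; []<>~p there: g:F, h:T. ✗
h: no successors, so [][]<>~p holds vacuously. ✓
That's 2 of 4 worlds, so 2/4 = 1/2.

1/2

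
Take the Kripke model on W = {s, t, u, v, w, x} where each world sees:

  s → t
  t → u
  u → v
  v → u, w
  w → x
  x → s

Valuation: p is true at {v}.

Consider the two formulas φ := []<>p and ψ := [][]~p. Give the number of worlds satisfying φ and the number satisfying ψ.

For []<>p:
s: successors {t}; <>p there: t:F. ✗
t: successors {u}; <>p there: u:T. ✓
u: successors {v}; <>p there: v:F. ✗
v: successors {u, w}; <>p there: u:T, w:F. ✗
w: successors {x}; <>p there: x:F. ✗
x: successors {s}; <>p there: s:F. ✗
— 1 world.
For [][]~p:
s: successors {t}; []~p there: t:T. ✓
t: successors {u}; []~p there: u:F. ✗
u: successors {v}; []~p there: v:T. ✓
v: successors {u, w}; []~p there: u:F, w:T. ✗
w: successors {x}; []~p there: x:T. ✓
x: successors {s}; []~p there: s:T. ✓
— 4 worlds.

1 and 4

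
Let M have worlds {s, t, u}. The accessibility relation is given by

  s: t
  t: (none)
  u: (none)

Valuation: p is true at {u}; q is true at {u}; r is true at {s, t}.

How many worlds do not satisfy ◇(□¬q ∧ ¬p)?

2

s: successors {t}; □¬q ∧ ¬p there: t:T. ✓
t: no successors, so ◇(□¬q ∧ ¬p) fails. ✗
u: no successors, so ◇(□¬q ∧ ¬p) fails. ✗
Satisfying worlds: {s}.
So ◇(□¬q ∧ ¬p) fails at the other 2 worlds.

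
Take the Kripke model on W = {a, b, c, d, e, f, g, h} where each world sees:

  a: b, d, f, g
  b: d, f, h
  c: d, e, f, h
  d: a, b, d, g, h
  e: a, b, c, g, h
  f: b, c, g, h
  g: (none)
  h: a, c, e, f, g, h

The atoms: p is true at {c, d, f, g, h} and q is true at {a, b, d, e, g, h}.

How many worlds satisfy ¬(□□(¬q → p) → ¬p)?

5

a: □□(¬q → p) → ¬p is T. ✗
b: □□(¬q → p) → ¬p is T. ✗
c: □□(¬q → p) → ¬p is F. ✓
d: □□(¬q → p) → ¬p is F. ✓
e: □□(¬q → p) → ¬p is T. ✗
f: □□(¬q → p) → ¬p is F. ✓
g: □□(¬q → p) → ¬p is F. ✓
h: □□(¬q → p) → ¬p is F. ✓
Satisfying worlds: {c, d, f, g, h}.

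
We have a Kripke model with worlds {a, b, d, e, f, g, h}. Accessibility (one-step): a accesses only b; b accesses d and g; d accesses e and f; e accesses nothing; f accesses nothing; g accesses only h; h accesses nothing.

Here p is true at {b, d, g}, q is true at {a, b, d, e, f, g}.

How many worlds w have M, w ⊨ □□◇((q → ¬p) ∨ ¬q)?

a: successors {b}; □◇((q → ¬p) ∨ ¬q) there: b:T. ✓
b: successors {d, g}; □◇((q → ¬p) ∨ ¬q) there: d:F, g:F. ✗
d: successors {e, f}; □◇((q → ¬p) ∨ ¬q) there: e:T, f:T. ✓
e: no successors, so □□◇((q → ¬p) ∨ ¬q) holds vacuously. ✓
f: no successors, so □□◇((q → ¬p) ∨ ¬q) holds vacuously. ✓
g: successors {h}; □◇((q → ¬p) ∨ ¬q) there: h:T. ✓
h: no successors, so □□◇((q → ¬p) ∨ ¬q) holds vacuously. ✓
Satisfying worlds: {a, d, e, f, g, h}.

6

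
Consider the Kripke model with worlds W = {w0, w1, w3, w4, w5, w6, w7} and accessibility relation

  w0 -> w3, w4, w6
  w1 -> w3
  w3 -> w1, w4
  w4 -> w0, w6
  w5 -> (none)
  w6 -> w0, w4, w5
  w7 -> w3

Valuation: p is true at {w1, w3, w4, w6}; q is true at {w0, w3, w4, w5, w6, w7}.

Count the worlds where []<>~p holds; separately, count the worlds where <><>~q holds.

1 and 3

For []<>~p:
w0: successors {w3, w4, w6}; <>~p there: w3:F, w4:T, w6:T. ✗
w1: successors {w3}; <>~p there: w3:F. ✗
w3: successors {w1, w4}; <>~p there: w1:F, w4:T. ✗
w4: successors {w0, w6}; <>~p there: w0:F, w6:T. ✗
w5: no successors, so []<>~p holds vacuously. ✓
w6: successors {w0, w4, w5}; <>~p there: w0:F, w4:T, w5:F. ✗
w7: successors {w3}; <>~p there: w3:F. ✗
— 1 world.
For <><>~q:
w0: successors {w3, w4, w6}; <>~q there: w3:T, w4:F, w6:F. ✓
w1: successors {w3}; <>~q there: w3:T. ✓
w3: successors {w1, w4}; <>~q there: w1:F, w4:F. ✗
w4: successors {w0, w6}; <>~q there: w0:F, w6:F. ✗
w5: no successors, so <><>~q fails. ✗
w6: successors {w0, w4, w5}; <>~q there: w0:F, w4:F, w5:F. ✗
w7: successors {w3}; <>~q there: w3:T. ✓
— 3 worlds.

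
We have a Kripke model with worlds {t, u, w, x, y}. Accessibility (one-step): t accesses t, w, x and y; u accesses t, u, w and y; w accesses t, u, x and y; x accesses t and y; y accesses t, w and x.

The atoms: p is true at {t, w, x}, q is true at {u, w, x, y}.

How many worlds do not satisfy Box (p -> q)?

t: successors {t, w, x, y}; p -> q there: t:F, w:T, x:T, y:T. ✗
u: successors {t, u, w, y}; p -> q there: t:F, u:T, w:T, y:T. ✗
w: successors {t, u, x, y}; p -> q there: t:F, u:T, x:T, y:T. ✗
x: successors {t, y}; p -> q there: t:F, y:T. ✗
y: successors {t, w, x}; p -> q there: t:F, w:T, x:T. ✗
Satisfying worlds: ∅.
So Box (p -> q) fails at the other 5 worlds.

5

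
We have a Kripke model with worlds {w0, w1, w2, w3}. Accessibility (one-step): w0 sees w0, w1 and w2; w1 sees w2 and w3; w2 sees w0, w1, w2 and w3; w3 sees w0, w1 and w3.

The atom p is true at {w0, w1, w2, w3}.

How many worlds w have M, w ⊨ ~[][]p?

0

w0: [][]p is T. ✗
w1: [][]p is T. ✗
w2: [][]p is T. ✗
w3: [][]p is T. ✗
Satisfying worlds: ∅.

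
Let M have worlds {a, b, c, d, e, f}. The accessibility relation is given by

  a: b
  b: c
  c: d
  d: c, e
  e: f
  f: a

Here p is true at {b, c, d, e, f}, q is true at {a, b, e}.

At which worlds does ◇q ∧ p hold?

a: ◇q is T, p is F. ✗
b: ◇q is F, p is T. ✗
c: ◇q is F, p is T. ✗
d: ◇q is T, p is T. ✓
e: ◇q is F, p is T. ✗
f: ◇q is T, p is T. ✓

{d, f}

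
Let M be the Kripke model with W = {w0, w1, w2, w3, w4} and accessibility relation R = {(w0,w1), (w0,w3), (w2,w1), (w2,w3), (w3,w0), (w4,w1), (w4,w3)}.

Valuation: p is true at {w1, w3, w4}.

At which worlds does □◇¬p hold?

w0: successors {w1, w3}; ◇¬p there: w1:F, w3:T. ✗
w1: no successors, so □◇¬p holds vacuously. ✓
w2: successors {w1, w3}; ◇¬p there: w1:F, w3:T. ✗
w3: successors {w0}; ◇¬p there: w0:F. ✗
w4: successors {w1, w3}; ◇¬p there: w1:F, w3:T. ✗

{w1}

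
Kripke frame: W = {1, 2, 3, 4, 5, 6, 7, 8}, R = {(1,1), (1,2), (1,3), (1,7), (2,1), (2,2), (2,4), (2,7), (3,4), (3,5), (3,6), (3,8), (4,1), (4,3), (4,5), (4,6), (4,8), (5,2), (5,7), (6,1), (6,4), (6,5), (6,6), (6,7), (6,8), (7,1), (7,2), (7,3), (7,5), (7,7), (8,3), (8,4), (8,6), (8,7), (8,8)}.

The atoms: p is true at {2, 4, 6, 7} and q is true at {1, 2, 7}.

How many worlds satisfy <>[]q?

1: successors {1, 2, 3, 7}; []q there: 1:F, 2:F, 3:F, 7:F. ✗
2: successors {1, 2, 4, 7}; []q there: 1:F, 2:F, 4:F, 7:F. ✗
3: successors {4, 5, 6, 8}; []q there: 4:F, 5:T, 6:F, 8:F. ✓
4: successors {1, 3, 5, 6, 8}; []q there: 1:F, 3:F, 5:T, 6:F, 8:F. ✓
5: successors {2, 7}; []q there: 2:F, 7:F. ✗
6: successors {1, 4, 5, 6, 7, 8}; []q there: 1:F, 4:F, 5:T, 6:F, 7:F, 8:F. ✓
7: successors {1, 2, 3, 5, 7}; []q there: 1:F, 2:F, 3:F, 5:T, 7:F. ✓
8: successors {3, 4, 6, 7, 8}; []q there: 3:F, 4:F, 6:F, 7:F, 8:F. ✗
Satisfying worlds: {3, 4, 6, 7}.

4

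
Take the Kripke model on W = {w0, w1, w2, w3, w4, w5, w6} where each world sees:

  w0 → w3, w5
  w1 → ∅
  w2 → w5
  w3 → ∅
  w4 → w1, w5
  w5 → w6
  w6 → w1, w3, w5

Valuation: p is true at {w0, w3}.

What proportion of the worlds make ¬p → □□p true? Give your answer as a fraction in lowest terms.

3/7

w0: ¬p is F, □□p is F. ✓
w1: ¬p is T, □□p is T. ✓
w2: ¬p is T, □□p is F. ✗
w3: ¬p is F, □□p is T. ✓
w4: ¬p is T, □□p is F. ✗
w5: ¬p is T, □□p is F. ✗
w6: ¬p is T, □□p is F. ✗
That's 3 of 7 worlds, so 3/7.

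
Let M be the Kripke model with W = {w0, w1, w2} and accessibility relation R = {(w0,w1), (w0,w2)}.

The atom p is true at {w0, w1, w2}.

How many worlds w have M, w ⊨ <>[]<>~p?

w0: successors {w1, w2}; []<>~p there: w1:T, w2:T. ✓
w1: no successors, so <>[]<>~p fails. ✗
w2: no successors, so <>[]<>~p fails. ✗
Satisfying worlds: {w0}.

1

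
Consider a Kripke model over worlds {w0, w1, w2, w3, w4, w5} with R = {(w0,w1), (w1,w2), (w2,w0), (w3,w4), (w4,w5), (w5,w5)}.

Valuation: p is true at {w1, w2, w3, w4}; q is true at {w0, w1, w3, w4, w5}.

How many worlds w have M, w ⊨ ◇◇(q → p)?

w0: successors {w1}; ◇(q → p) there: w1:T. ✓
w1: successors {w2}; ◇(q → p) there: w2:F. ✗
w2: successors {w0}; ◇(q → p) there: w0:T. ✓
w3: successors {w4}; ◇(q → p) there: w4:F. ✗
w4: successors {w5}; ◇(q → p) there: w5:F. ✗
w5: successors {w5}; ◇(q → p) there: w5:F. ✗
Satisfying worlds: {w0, w2}.

2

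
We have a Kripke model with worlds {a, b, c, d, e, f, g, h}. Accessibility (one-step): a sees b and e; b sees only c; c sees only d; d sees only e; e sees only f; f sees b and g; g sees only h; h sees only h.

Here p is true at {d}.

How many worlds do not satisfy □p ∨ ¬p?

1

a: □p is F, ¬p is T. ✓
b: □p is F, ¬p is T. ✓
c: □p is T, ¬p is T. ✓
d: □p is F, ¬p is F. ✗
e: □p is F, ¬p is T. ✓
f: □p is F, ¬p is T. ✓
g: □p is F, ¬p is T. ✓
h: □p is F, ¬p is T. ✓
Satisfying worlds: {a, b, c, e, f, g, h}.
So □p ∨ ¬p fails at the other 1 world.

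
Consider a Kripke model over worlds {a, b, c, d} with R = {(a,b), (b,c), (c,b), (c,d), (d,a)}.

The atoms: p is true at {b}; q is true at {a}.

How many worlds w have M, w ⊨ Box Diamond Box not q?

4

a: successors {b}; Diamond Box not q there: b:T. ✓
b: successors {c}; Diamond Box not q there: c:T. ✓
c: successors {b, d}; Diamond Box not q there: b:T, d:T. ✓
d: successors {a}; Diamond Box not q there: a:T. ✓
Satisfying worlds: {a, b, c, d}.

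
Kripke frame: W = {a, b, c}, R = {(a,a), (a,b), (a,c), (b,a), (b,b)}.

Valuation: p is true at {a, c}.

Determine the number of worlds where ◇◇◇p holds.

a: successors {a, b, c}; ◇◇p there: a:T, b:T, c:F. ✓
b: successors {a, b}; ◇◇p there: a:T, b:T. ✓
c: no successors, so ◇◇◇p fails. ✗
Satisfying worlds: {a, b}.

2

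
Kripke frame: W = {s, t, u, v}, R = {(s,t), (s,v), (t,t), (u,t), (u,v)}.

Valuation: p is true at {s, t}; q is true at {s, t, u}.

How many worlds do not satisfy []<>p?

s: successors {t, v}; <>p there: t:T, v:F. ✗
t: successors {t}; <>p there: t:T. ✓
u: successors {t, v}; <>p there: t:T, v:F. ✗
v: no successors, so []<>p holds vacuously. ✓
Satisfying worlds: {t, v}.
So []<>p fails at the other 2 worlds.

2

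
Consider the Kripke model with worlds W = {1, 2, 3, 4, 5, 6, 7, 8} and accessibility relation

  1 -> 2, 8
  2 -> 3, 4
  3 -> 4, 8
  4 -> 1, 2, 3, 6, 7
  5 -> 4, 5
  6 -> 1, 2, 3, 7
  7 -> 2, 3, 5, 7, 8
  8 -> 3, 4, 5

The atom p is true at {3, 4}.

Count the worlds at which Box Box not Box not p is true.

3

1: successors {2, 8}; Box not Box not p there: 2:T, 8:T. ✓
2: successors {3, 4}; Box not Box not p there: 3:T, 4:F. ✗
3: successors {4, 8}; Box not Box not p there: 4:F, 8:T. ✗
4: successors {1, 2, 3, 6, 7}; Box not Box not p there: 1:T, 2:T, 3:T, 6:F, 7:T. ✗
5: successors {4, 5}; Box not Box not p there: 4:F, 5:T. ✗
6: successors {1, 2, 3, 7}; Box not Box not p there: 1:T, 2:T, 3:T, 7:T. ✓
7: successors {2, 3, 5, 7, 8}; Box not Box not p there: 2:T, 3:T, 5:T, 7:T, 8:T. ✓
8: successors {3, 4, 5}; Box not Box not p there: 3:T, 4:F, 5:T. ✗
Satisfying worlds: {1, 6, 7}.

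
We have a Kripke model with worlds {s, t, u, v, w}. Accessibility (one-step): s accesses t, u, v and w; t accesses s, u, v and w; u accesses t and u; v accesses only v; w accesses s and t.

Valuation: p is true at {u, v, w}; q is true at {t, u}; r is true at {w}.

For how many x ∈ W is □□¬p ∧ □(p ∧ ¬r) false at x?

5

s: □□¬p is F, □(p ∧ ¬r) is F. ✗
t: □□¬p is F, □(p ∧ ¬r) is F. ✗
u: □□¬p is F, □(p ∧ ¬r) is F. ✗
v: □□¬p is F, □(p ∧ ¬r) is T. ✗
w: □□¬p is F, □(p ∧ ¬r) is F. ✗
Satisfying worlds: ∅.
So □□¬p ∧ □(p ∧ ¬r) fails at the other 5 worlds.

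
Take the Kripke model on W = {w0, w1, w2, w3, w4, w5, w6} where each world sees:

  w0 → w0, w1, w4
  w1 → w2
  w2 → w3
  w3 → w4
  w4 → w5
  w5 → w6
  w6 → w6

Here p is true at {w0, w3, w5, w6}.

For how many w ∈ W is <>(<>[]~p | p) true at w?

w0: successors {w0, w1, w4}; <>[]~p | p there: w0:T, w1:F, w4:F. ✓
w1: successors {w2}; <>[]~p | p there: w2:T. ✓
w2: successors {w3}; <>[]~p | p there: w3:T. ✓
w3: successors {w4}; <>[]~p | p there: w4:F. ✗
w4: successors {w5}; <>[]~p | p there: w5:T. ✓
w5: successors {w6}; <>[]~p | p there: w6:T. ✓
w6: successors {w6}; <>[]~p | p there: w6:T. ✓
Satisfying worlds: {w0, w1, w2, w4, w5, w6}.

6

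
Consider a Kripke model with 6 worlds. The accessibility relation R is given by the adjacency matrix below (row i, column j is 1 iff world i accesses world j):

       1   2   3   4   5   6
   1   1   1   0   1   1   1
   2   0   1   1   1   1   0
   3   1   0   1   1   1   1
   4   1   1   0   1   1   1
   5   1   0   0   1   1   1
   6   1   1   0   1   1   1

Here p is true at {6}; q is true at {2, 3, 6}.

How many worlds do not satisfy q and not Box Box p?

3

1: q is F, not Box Box p is T. ✗
2: q is T, not Box Box p is T. ✓
3: q is T, not Box Box p is T. ✓
4: q is F, not Box Box p is T. ✗
5: q is F, not Box Box p is T. ✗
6: q is T, not Box Box p is T. ✓
Satisfying worlds: {2, 3, 6}.
So q and not Box Box p fails at the other 3 worlds.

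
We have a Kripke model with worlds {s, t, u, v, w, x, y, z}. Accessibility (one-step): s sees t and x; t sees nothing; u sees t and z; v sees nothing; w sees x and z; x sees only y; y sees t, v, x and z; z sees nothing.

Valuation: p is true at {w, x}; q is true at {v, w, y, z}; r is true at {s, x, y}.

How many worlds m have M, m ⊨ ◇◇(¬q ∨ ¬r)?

1

s: successors {t, x}; ◇(¬q ∨ ¬r) there: t:F, x:F. ✗
t: no successors, so ◇◇(¬q ∨ ¬r) fails. ✗
u: successors {t, z}; ◇(¬q ∨ ¬r) there: t:F, z:F. ✗
v: no successors, so ◇◇(¬q ∨ ¬r) fails. ✗
w: successors {x, z}; ◇(¬q ∨ ¬r) there: x:F, z:F. ✗
x: successors {y}; ◇(¬q ∨ ¬r) there: y:T. ✓
y: successors {t, v, x, z}; ◇(¬q ∨ ¬r) there: t:F, v:F, x:F, z:F. ✗
z: no successors, so ◇◇(¬q ∨ ¬r) fails. ✗
Satisfying worlds: {x}.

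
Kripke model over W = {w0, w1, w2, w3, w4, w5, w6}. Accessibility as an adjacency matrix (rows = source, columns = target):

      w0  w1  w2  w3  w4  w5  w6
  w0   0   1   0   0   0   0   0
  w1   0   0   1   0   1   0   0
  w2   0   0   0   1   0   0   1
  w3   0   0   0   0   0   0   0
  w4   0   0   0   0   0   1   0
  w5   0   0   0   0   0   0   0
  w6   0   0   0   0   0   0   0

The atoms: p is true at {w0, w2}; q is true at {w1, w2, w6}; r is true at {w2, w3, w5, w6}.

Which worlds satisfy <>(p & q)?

w0: successors {w1}; p & q there: w1:F. ✗
w1: successors {w2, w4}; p & q there: w2:T, w4:F. ✓
w2: successors {w3, w6}; p & q there: w3:F, w6:F. ✗
w3: no successors, so <>(p & q) fails. ✗
w4: successors {w5}; p & q there: w5:F. ✗
w5: no successors, so <>(p & q) fails. ✗
w6: no successors, so <>(p & q) fails. ✗

{w1}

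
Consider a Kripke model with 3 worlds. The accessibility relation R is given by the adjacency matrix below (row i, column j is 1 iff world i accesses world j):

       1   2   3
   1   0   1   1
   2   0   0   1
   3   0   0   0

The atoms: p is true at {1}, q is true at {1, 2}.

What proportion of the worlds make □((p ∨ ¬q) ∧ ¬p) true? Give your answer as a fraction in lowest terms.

2/3

1: successors {2, 3}; (p ∨ ¬q) ∧ ¬p there: 2:F, 3:T. ✗
2: successors {3}; (p ∨ ¬q) ∧ ¬p there: 3:T. ✓
3: no successors, so □((p ∨ ¬q) ∧ ¬p) holds vacuously. ✓
That's 2 of 3 worlds, so 2/3.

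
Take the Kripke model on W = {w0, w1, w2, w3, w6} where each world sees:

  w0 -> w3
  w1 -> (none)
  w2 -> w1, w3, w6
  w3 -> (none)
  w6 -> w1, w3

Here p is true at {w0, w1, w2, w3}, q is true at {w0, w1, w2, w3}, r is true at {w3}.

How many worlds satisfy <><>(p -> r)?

1

w0: successors {w3}; <>(p -> r) there: w3:F. ✗
w1: no successors, so <><>(p -> r) fails. ✗
w2: successors {w1, w3, w6}; <>(p -> r) there: w1:F, w3:F, w6:T. ✓
w3: no successors, so <><>(p -> r) fails. ✗
w6: successors {w1, w3}; <>(p -> r) there: w1:F, w3:F. ✗
Satisfying worlds: {w2}.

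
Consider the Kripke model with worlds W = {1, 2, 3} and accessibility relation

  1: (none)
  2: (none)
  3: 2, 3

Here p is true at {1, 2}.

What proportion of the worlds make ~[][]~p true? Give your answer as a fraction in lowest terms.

1/3

1: [][]~p is T. ✗
2: [][]~p is T. ✗
3: [][]~p is F. ✓
That's 1 of 3 worlds, so 1/3.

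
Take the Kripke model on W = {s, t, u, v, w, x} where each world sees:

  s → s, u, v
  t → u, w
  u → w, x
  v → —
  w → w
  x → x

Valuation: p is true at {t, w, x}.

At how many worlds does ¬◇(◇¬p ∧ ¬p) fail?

1

s: ◇(◇¬p ∧ ¬p) is T. ✗
t: ◇(◇¬p ∧ ¬p) is F. ✓
u: ◇(◇¬p ∧ ¬p) is F. ✓
v: ◇(◇¬p ∧ ¬p) is F. ✓
w: ◇(◇¬p ∧ ¬p) is F. ✓
x: ◇(◇¬p ∧ ¬p) is F. ✓
Satisfying worlds: {t, u, v, w, x}.
So ¬◇(◇¬p ∧ ¬p) fails at the other 1 world.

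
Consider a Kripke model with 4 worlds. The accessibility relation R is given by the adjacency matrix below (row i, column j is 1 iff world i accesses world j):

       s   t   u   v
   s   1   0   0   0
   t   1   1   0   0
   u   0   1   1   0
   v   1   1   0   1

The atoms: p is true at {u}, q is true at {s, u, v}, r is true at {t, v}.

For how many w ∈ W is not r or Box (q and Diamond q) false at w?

2

s: not r is T, Box (q and Diamond q) is T. ✓
t: not r is F, Box (q and Diamond q) is F. ✗
u: not r is T, Box (q and Diamond q) is F. ✓
v: not r is F, Box (q and Diamond q) is F. ✗
Satisfying worlds: {s, u}.
So not r or Box (q and Diamond q) fails at the other 2 worlds.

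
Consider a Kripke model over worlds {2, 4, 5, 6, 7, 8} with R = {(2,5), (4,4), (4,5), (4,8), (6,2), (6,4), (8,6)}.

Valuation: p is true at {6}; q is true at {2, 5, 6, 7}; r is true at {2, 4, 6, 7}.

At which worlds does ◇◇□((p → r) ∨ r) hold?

{4, 6, 8}

2: successors {5}; ◇□((p → r) ∨ r) there: 5:F. ✗
4: successors {4, 5, 8}; ◇□((p → r) ∨ r) there: 4:T, 5:F, 8:T. ✓
5: no successors, so ◇◇□((p → r) ∨ r) fails. ✗
6: successors {2, 4}; ◇□((p → r) ∨ r) there: 2:T, 4:T. ✓
7: no successors, so ◇◇□((p → r) ∨ r) fails. ✗
8: successors {6}; ◇□((p → r) ∨ r) there: 6:T. ✓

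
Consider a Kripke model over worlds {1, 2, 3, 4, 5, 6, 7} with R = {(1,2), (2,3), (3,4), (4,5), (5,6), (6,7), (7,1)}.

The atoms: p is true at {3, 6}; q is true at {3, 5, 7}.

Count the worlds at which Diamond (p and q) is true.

1: successors {2}; p and q there: 2:F. ✗
2: successors {3}; p and q there: 3:T. ✓
3: successors {4}; p and q there: 4:F. ✗
4: successors {5}; p and q there: 5:F. ✗
5: successors {6}; p and q there: 6:F. ✗
6: successors {7}; p and q there: 7:F. ✗
7: successors {1}; p and q there: 1:F. ✗
Satisfying worlds: {2}.

1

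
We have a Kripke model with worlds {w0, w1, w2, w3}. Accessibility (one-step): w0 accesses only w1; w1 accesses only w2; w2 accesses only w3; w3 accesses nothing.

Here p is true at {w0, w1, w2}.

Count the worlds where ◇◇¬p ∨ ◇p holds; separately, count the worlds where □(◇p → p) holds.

For ◇◇¬p ∨ ◇p:
w0: ◇◇¬p is F, ◇p is T. ✓
w1: ◇◇¬p is T, ◇p is T. ✓
w2: ◇◇¬p is F, ◇p is F. ✗
w3: ◇◇¬p is F, ◇p is F. ✗
— 2 worlds.
For □(◇p → p):
w0: successors {w1}; ◇p → p there: w1:T. ✓
w1: successors {w2}; ◇p → p there: w2:T. ✓
w2: successors {w3}; ◇p → p there: w3:T. ✓
w3: no successors, so □(◇p → p) holds vacuously. ✓
— 4 worlds.

2 and 4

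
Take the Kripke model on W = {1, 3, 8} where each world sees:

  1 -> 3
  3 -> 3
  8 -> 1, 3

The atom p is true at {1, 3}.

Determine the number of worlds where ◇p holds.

1: successors {3}; p there: 3:T. ✓
3: successors {3}; p there: 3:T. ✓
8: successors {1, 3}; p there: 1:T, 3:T. ✓
Satisfying worlds: {1, 3, 8}.

3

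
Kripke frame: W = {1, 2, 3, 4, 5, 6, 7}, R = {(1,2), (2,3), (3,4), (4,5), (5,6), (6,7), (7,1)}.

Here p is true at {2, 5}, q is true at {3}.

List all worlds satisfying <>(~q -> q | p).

{1, 2, 4}

1: successors {2}; ~q -> q | p there: 2:T. ✓
2: successors {3}; ~q -> q | p there: 3:T. ✓
3: successors {4}; ~q -> q | p there: 4:F. ✗
4: successors {5}; ~q -> q | p there: 5:T. ✓
5: successors {6}; ~q -> q | p there: 6:F. ✗
6: successors {7}; ~q -> q | p there: 7:F. ✗
7: successors {1}; ~q -> q | p there: 1:F. ✗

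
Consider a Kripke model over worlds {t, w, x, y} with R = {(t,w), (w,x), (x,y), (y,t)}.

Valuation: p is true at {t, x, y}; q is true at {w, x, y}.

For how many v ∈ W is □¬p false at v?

t: successors {w}; ¬p there: w:T. ✓
w: successors {x}; ¬p there: x:F. ✗
x: successors {y}; ¬p there: y:F. ✗
y: successors {t}; ¬p there: t:F. ✗
Satisfying worlds: {t}.
So □¬p fails at the other 3 worlds.

3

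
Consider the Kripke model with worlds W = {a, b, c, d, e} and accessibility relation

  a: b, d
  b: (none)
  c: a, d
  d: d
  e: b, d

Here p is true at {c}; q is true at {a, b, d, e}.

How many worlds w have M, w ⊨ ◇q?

a: successors {b, d}; q there: b:T, d:T. ✓
b: no successors, so ◇q fails. ✗
c: successors {a, d}; q there: a:T, d:T. ✓
d: successors {d}; q there: d:T. ✓
e: successors {b, d}; q there: b:T, d:T. ✓
Satisfying worlds: {a, c, d, e}.

4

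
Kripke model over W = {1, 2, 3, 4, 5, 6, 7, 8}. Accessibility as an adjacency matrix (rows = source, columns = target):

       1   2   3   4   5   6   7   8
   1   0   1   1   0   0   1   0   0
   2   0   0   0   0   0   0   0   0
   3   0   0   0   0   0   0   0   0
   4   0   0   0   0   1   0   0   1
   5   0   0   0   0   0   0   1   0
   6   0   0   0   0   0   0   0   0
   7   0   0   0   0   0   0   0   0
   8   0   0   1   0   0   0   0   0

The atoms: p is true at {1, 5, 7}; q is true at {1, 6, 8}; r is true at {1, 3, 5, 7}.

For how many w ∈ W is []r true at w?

6

1: successors {2, 3, 6}; r there: 2:F, 3:T, 6:F. ✗
2: no successors, so []r holds vacuously. ✓
3: no successors, so []r holds vacuously. ✓
4: successors {5, 8}; r there: 5:T, 8:F. ✗
5: successors {7}; r there: 7:T. ✓
6: no successors, so []r holds vacuously. ✓
7: no successors, so []r holds vacuously. ✓
8: successors {3}; r there: 3:T. ✓
Satisfying worlds: {2, 3, 5, 6, 7, 8}.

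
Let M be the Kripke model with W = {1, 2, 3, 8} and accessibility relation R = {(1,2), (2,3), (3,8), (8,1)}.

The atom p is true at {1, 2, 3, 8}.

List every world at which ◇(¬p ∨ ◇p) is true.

1: successors {2}; ¬p ∨ ◇p there: 2:T. ✓
2: successors {3}; ¬p ∨ ◇p there: 3:T. ✓
3: successors {8}; ¬p ∨ ◇p there: 8:T. ✓
8: successors {1}; ¬p ∨ ◇p there: 1:T. ✓

{1, 2, 3, 8}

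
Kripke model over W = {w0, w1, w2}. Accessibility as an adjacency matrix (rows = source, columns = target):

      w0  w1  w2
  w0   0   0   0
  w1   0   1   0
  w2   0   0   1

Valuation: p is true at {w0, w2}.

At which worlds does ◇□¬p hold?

w0: no successors, so ◇□¬p fails. ✗
w1: successors {w1}; □¬p there: w1:T. ✓
w2: successors {w2}; □¬p there: w2:F. ✗

{w1}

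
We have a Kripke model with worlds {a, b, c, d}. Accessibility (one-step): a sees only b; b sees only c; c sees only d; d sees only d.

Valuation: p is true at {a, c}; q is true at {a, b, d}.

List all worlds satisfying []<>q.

{b, c, d}

a: successors {b}; <>q there: b:F. ✗
b: successors {c}; <>q there: c:T. ✓
c: successors {d}; <>q there: d:T. ✓
d: successors {d}; <>q there: d:T. ✓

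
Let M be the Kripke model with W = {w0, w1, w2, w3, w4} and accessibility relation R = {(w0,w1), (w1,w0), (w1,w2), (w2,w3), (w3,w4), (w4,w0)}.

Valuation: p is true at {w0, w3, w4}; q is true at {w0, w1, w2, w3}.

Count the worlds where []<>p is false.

2

w0: successors {w1}; <>p there: w1:T. ✓
w1: successors {w0, w2}; <>p there: w0:F, w2:T. ✗
w2: successors {w3}; <>p there: w3:T. ✓
w3: successors {w4}; <>p there: w4:T. ✓
w4: successors {w0}; <>p there: w0:F. ✗
Satisfying worlds: {w0, w2, w3}.
So []<>p fails at the other 2 worlds.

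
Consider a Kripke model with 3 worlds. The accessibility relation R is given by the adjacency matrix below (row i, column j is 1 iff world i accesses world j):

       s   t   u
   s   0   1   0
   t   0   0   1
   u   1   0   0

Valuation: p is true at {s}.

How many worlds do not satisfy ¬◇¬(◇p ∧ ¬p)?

s: ◇¬(◇p ∧ ¬p) is T. ✗
t: ◇¬(◇p ∧ ¬p) is F. ✓
u: ◇¬(◇p ∧ ¬p) is T. ✗
Satisfying worlds: {t}.
So ¬◇¬(◇p ∧ ¬p) fails at the other 2 worlds.

2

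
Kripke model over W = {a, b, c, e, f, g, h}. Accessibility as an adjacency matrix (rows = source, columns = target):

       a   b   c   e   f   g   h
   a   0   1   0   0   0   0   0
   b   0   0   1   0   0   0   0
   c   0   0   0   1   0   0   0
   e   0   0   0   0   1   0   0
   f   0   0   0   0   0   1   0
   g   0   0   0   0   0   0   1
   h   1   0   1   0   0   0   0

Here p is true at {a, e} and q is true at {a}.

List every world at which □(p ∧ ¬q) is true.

a: successors {b}; p ∧ ¬q there: b:F. ✗
b: successors {c}; p ∧ ¬q there: c:F. ✗
c: successors {e}; p ∧ ¬q there: e:T. ✓
e: successors {f}; p ∧ ¬q there: f:F. ✗
f: successors {g}; p ∧ ¬q there: g:F. ✗
g: successors {h}; p ∧ ¬q there: h:F. ✗
h: successors {a, c}; p ∧ ¬q there: a:F, c:F. ✗

{c}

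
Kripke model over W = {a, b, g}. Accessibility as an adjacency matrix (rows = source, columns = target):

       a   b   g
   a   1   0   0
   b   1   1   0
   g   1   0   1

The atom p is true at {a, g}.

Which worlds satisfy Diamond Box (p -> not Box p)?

∅

a: successors {a}; Box (p -> not Box p) there: a:F. ✗
b: successors {a, b}; Box (p -> not Box p) there: a:F, b:F. ✗
g: successors {a, g}; Box (p -> not Box p) there: a:F, g:F. ✗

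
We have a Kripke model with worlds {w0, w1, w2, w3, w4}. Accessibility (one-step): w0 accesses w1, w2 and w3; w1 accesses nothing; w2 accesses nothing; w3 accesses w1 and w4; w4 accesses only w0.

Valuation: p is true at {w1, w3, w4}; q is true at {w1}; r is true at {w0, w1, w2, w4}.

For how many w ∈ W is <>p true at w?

w0: successors {w1, w2, w3}; p there: w1:T, w2:F, w3:T. ✓
w1: no successors, so <>p fails. ✗
w2: no successors, so <>p fails. ✗
w3: successors {w1, w4}; p there: w1:T, w4:T. ✓
w4: successors {w0}; p there: w0:F. ✗
Satisfying worlds: {w0, w3}.

2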